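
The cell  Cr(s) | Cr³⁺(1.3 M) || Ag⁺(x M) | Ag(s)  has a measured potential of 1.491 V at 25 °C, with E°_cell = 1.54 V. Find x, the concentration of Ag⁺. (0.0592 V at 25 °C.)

From the Nernst equation, log Q = n(E° − E)/0.0592 = 3(1.54 − 1.491)/0.0592 = 2.483, so Q = 304.
With Q = [Cr³⁺]/[Ag⁺]^3 and the known concentrations, [Ag⁺]^3 in the denominator gives [Ag⁺] = 0.16 M.

0.16 M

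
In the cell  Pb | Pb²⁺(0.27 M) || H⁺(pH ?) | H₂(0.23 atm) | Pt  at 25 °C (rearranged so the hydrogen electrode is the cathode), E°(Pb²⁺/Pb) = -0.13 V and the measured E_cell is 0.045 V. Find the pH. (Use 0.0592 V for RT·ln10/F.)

E°_cell = 0.13 V and n = 2.
log Q = n(E° − E)/0.0592 = 2×(0.13 − 0.045)/0.0592 = 2.872.
With Q = [Pb²⁺]·P(H₂) / [H⁺]^2, solving for [H⁺] gives log[H⁺] = -2.039, so pH = 2.04.

pH = 2.04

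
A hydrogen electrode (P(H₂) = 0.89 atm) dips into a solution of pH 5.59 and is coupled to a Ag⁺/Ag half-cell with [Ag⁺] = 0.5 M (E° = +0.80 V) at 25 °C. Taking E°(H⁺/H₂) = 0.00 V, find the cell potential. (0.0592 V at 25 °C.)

The Ag⁺/Ag couple is the cathode, so E°_cell = 0.80 V; n = 2.
[H⁺] = 10^(−5.59) = 2.6 × 10^-6 M, and Q = [H⁺]^2 / ([Ag⁺]^2·P(H₂)) = 2.97 × 10^-11.
E = E° − (0.0592/2) log Q = 0.80 − (0.0592/2)(-10.527) = 1.112 V.

1.11 V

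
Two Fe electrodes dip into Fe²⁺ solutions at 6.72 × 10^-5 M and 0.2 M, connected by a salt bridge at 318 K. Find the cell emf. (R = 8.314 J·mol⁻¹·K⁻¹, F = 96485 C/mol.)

0.11 V

Both half-cells are Fe²⁺/Fe, so E°_cell = 0. The concentrated side is the cathode; the cell reaction moves Fe²⁺ from high to low concentration with n = 2.
Q = [Fe²⁺]_dilute/[Fe²⁺]_conc = 6.72 × 10^-5/0.2 = 3.36 × 10^-4.
E = 0 − (RT/nF) ln Q = −((8.314×318)/(2×96485))(-7.998) = 0.1096 V.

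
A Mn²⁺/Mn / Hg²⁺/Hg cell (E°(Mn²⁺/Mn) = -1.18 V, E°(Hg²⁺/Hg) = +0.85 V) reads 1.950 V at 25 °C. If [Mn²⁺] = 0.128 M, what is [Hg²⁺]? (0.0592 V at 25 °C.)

From the Nernst equation, log Q = n(E° − E)/0.0592 = 2(2.03 − 1.950)/0.0592 = 2.703, so Q = 504.
With Q = [Mn²⁺]/[Hg²⁺] and the known concentrations, [Hg²⁺] in the denominator gives [Hg²⁺] = 2.5 × 10^-4 M.

2.5 × 10^-4 M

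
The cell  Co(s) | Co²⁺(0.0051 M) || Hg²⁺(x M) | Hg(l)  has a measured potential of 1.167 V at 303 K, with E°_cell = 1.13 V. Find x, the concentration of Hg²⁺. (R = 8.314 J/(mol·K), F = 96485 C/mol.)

From the Nernst equation, ln Q = nF(E° − E)/RT = 2×96485×(1.13 − 1.167)/(8.314×303) = -2.834, so Q = 0.0588.
With Q = [Co²⁺]/[Hg²⁺] and the known concentrations, [Hg²⁺] in the denominator gives [Hg²⁺] = 0.087 M.

0.087 M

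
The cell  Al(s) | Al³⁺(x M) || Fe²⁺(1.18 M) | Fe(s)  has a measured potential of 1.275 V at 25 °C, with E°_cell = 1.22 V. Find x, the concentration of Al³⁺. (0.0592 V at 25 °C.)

From the Nernst equation, log Q = n(E° − E)/0.0592 = 6(1.22 − 1.275)/0.0592 = -5.574, so Q = 2.66 × 10^-6.
With Q = [Al³⁺]^2/[Fe²⁺]^3 and the known concentrations, [Al³⁺]^2 in the numerator gives [Al³⁺] = 0.0021 M.

0.0021 M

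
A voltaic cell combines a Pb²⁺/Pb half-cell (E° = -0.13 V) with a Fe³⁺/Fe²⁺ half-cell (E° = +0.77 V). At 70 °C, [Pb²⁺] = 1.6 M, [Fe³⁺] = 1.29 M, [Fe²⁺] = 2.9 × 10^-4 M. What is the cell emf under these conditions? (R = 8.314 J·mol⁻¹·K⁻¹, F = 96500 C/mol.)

The Fe³⁺/Fe²⁺ couple has the higher reduction potential and acts as the cathode, so E°_cell = +0.77 − (-0.13) = 0.90 V.
Balancing electrons gives n = 2; the reaction quotient is Q = [Pb²⁺]·[Fe²⁺]^2/[Fe³⁺]^2 = 8.09 × 10^-8.
E = E° − (RT/nF) ln Q = 0.90 − (8.314×343)/(2×96500) × (-16.331) = 0.900 + 0.241 = 1.141 V.

1.14 V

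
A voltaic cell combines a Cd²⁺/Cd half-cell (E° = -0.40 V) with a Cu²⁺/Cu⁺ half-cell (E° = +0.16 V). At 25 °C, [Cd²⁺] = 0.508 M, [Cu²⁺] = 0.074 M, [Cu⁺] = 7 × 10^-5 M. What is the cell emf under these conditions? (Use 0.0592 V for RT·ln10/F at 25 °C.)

0.748 V

The Cu²⁺/Cu⁺ couple has the higher reduction potential and acts as the cathode, so E°_cell = +0.16 − (-0.40) = 0.56 V.
Balancing electrons gives n = 2; the reaction quotient is Q = [Cd²⁺]·[Cu⁺]^2/[Cu²⁺]^2 = 4.55 × 10^-7.
At 25 °C, E = E° − (0.0592/n) log Q = 0.56 − (0.0592/2)(-6.342) = 0.560 + 0.188 = 0.748 V.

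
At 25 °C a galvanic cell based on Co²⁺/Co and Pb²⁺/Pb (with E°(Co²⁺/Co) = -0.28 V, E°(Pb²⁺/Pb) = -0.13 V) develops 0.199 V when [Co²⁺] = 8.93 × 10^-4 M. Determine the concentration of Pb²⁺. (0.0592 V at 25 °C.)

0.04 M

From the Nernst equation, log Q = n(E° − E)/0.0592 = 2(0.15 − 0.199)/0.0592 = -1.655, so Q = 0.0221.
With Q = [Co²⁺]/[Pb²⁺] and the known concentrations, [Pb²⁺] in the denominator gives [Pb²⁺] = 0.04 M.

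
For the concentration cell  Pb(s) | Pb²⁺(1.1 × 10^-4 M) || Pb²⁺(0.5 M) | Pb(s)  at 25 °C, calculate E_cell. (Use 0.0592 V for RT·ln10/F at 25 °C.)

0.11 V

Both half-cells are Pb²⁺/Pb, so E°_cell = 0. The concentrated side is the cathode; the cell reaction moves Pb²⁺ from high to low concentration with n = 2.
Q = [Pb²⁺]_dilute/[Pb²⁺]_conc = 1.1 × 10^-4/0.5 = 2.2 × 10^-4.
E = 0 − (0.0592/2) log Q = −(0.0592/2)(-3.658) = 0.1083 V.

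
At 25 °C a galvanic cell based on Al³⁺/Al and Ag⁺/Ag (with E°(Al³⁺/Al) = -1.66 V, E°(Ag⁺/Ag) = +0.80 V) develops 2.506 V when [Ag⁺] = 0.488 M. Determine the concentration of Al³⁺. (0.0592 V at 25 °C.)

From the Nernst equation, log Q = n(E° − E)/0.0592 = 3(2.46 − 2.506)/0.0592 = -2.331, so Q = 0.00467.
With Q = [Al³⁺]/[Ag⁺]^3 and the known concentrations, [Al³⁺] in the numerator gives [Al³⁺] = 5.4 × 10^-4 M.

5.4 × 10^-4 M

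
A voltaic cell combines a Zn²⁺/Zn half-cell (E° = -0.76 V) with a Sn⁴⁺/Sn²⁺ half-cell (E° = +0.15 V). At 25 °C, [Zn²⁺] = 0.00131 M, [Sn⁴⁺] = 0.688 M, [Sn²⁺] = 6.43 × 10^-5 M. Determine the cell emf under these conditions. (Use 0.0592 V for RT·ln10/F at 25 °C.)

1.11 V

The Sn⁴⁺/Sn²⁺ couple has the higher reduction potential and acts as the cathode, so E°_cell = +0.15 − (-0.76) = 0.91 V.
Balancing electrons gives n = 2; the reaction quotient is Q = [Zn²⁺]·[Sn²⁺]/[Sn⁴⁺] = 1.22 × 10^-7.
At 25 °C, E = E° − (0.0592/n) log Q = 0.91 − (0.0592/2)(-6.912) = 0.910 + 0.205 = 1.115 V.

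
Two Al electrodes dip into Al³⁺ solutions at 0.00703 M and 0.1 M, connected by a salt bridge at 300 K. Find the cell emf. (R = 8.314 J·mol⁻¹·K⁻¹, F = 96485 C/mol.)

0.023 V

Both half-cells are Al³⁺/Al, so E°_cell = 0. The concentrated side is the cathode; the cell reaction moves Al³⁺ from high to low concentration with n = 3.
Q = [Al³⁺]_dilute/[Al³⁺]_conc = 0.00703/0.1 = 0.0703.
E = 0 − (RT/nF) ln Q = −((8.314×300)/(3×96485))(-2.655) = 0.0229 V.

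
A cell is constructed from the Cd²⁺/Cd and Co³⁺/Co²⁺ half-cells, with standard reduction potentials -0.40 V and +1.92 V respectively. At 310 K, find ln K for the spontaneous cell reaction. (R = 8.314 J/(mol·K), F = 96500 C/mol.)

ln K = 173.7

E°_cell = +1.92 − (-0.40) = 2.32 V, with n = 2 electrons transferred.
At equilibrium E = 0, so the Nernst equation gives ln K = nFE°/RT = (2)(96500)(2.32)/((8.314)(310)) = 173.73.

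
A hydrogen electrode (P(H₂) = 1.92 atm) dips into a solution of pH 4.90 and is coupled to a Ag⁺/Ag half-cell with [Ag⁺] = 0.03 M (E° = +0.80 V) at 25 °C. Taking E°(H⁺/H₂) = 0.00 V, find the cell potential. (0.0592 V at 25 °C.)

1.01 V

The Ag⁺/Ag couple is the cathode, so E°_cell = 0.80 V; n = 2.
[H⁺] = 10^(−4.90) = 1.3 × 10^-5 M, and Q = [H⁺]^2 / ([Ag⁺]^2·P(H₂)) = 9.17 × 10^-8.
E = E° − (0.0592/2) log Q = 0.80 − (0.0592/2)(-7.038) = 1.008 V.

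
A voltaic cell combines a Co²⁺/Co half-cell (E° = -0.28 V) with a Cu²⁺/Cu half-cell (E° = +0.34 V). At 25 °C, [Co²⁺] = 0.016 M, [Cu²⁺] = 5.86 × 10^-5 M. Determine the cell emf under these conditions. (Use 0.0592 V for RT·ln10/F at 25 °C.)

0.548 V

The Cu²⁺/Cu couple has the higher reduction potential and acts as the cathode, so E°_cell = +0.34 − (-0.28) = 0.62 V.
Balancing electrons gives n = 2; the reaction quotient is Q = [Co²⁺]/[Cu²⁺] = 273.
At 25 °C, E = E° − (0.0592/n) log Q = 0.62 − (0.0592/2)(2.436) = 0.620 − 0.072 = 0.548 V.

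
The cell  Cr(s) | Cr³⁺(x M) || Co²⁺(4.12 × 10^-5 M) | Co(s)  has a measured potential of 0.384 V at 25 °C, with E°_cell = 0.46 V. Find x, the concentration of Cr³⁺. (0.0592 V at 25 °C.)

0.0019 M

From the Nernst equation, log Q = n(E° − E)/0.0592 = 6(0.46 − 0.384)/0.0592 = 7.703, so Q = 5.04 × 10^7.
With Q = [Cr³⁺]^2/[Co²⁺]^3 and the known concentrations, [Cr³⁺]^2 in the numerator gives [Cr³⁺] = 0.0019 M.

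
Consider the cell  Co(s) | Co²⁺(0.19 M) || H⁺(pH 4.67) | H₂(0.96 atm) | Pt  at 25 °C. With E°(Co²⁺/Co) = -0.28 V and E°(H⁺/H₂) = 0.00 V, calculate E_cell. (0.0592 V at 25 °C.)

The hydrogen couple is the cathode, so E°_cell = 0.28 V; n = 2.
[H⁺] = 10^(−4.67) = 2.1 × 10^-5 M, and Q = [Co²⁺]·P(H₂) / [H⁺]^2 = 3.99 × 10^8.
E = E° − (0.0592/2) log Q = 0.28 − (0.0592/2)(8.601) = 0.025 V.

0.025 V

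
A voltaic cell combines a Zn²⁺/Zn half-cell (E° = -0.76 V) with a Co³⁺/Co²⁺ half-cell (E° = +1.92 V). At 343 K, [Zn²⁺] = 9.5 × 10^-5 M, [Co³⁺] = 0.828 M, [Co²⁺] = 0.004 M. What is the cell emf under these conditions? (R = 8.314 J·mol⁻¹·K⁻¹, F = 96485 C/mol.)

2.97 V

The Co³⁺/Co²⁺ couple has the higher reduction potential and acts as the cathode, so E°_cell = +1.92 − (-0.76) = 2.68 V.
Balancing electrons gives n = 2; the reaction quotient is Q = [Zn²⁺]·[Co²⁺]^2/[Co³⁺]^2 = 2.22 × 10^-9.
E = E° − (RT/nF) ln Q = 2.68 − (8.314×343)/(2×96485) × (-19.927) = 2.680 + 0.294 = 2.974 V.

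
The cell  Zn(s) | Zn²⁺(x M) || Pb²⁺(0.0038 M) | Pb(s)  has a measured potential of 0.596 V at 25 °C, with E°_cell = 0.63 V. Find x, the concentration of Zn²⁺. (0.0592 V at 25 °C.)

0.054 M

From the Nernst equation, log Q = n(E° − E)/0.0592 = 2(0.63 − 0.596)/0.0592 = 1.149, so Q = 14.1.
With Q = [Zn²⁺]/[Pb²⁺] and the known concentrations, [Zn²⁺] in the numerator gives [Zn²⁺] = 0.054 M.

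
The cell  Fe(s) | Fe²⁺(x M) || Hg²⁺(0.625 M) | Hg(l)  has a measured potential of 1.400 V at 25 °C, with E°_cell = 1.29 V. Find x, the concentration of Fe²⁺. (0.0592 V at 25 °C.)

1.2 × 10^-4 M

From the Nernst equation, log Q = n(E° − E)/0.0592 = 2(1.29 − 1.400)/0.0592 = -3.716, so Q = 1.92 × 10^-4.
With Q = [Fe²⁺]/[Hg²⁺] and the known concentrations, [Fe²⁺] in the numerator gives [Fe²⁺] = 1.2 × 10^-4 M.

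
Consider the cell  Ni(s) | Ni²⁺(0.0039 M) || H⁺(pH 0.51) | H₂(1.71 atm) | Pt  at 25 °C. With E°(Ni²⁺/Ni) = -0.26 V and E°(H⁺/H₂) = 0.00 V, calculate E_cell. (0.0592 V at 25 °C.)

The hydrogen couple is the cathode, so E°_cell = 0.26 V; n = 2.
[H⁺] = 10^(−0.51) = 0.31 M, and Q = [Ni²⁺]·P(H₂) / [H⁺]^2 = 0.0698.
E = E° − (0.0592/2) log Q = 0.26 − (0.0592/2)(-1.156) = 0.294 V.

0.29 V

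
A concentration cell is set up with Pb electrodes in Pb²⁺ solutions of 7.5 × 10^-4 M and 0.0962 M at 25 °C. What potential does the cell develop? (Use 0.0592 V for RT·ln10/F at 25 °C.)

0.062 V

Both half-cells are Pb²⁺/Pb, so E°_cell = 0. The concentrated side is the cathode; the cell reaction moves Pb²⁺ from high to low concentration with n = 2.
Q = [Pb²⁺]_dilute/[Pb²⁺]_conc = 7.5 × 10^-4/0.0962 = 0.00780.
E = 0 − (0.0592/2) log Q = −(0.0592/2)(-2.108) = 0.0624 V.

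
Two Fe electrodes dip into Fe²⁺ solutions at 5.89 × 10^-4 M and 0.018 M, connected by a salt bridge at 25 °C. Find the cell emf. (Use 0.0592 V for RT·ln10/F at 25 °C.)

0.044 V

Both half-cells are Fe²⁺/Fe, so E°_cell = 0. The concentrated side is the cathode; the cell reaction moves Fe²⁺ from high to low concentration with n = 2.
Q = [Fe²⁺]_dilute/[Fe²⁺]_conc = 5.89 × 10^-4/0.018 = 0.0327.
E = 0 − (0.0592/2) log Q = −(0.0592/2)(-1.485) = 0.0440 V.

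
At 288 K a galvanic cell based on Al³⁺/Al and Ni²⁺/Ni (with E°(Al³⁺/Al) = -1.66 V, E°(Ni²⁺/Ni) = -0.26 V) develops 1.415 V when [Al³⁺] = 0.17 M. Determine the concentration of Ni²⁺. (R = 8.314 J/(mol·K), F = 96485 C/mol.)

From the Nernst equation, ln Q = nF(E° − E)/RT = 6×96485×(1.40 − 1.415)/(8.314×288) = -3.627, so Q = 0.0266.
With Q = [Al³⁺]^2/[Ni²⁺]^3 and the known concentrations, [Ni²⁺]^3 in the denominator gives [Ni²⁺] = 1.0 M.

1.0 M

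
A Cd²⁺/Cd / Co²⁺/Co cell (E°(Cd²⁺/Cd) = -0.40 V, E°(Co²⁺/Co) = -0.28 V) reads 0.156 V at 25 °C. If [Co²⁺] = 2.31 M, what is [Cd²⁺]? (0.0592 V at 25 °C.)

0.14 M

From the Nernst equation, log Q = n(E° − E)/0.0592 = 2(0.12 − 0.156)/0.0592 = -1.216, so Q = 0.0608.
With Q = [Cd²⁺]/[Co²⁺] and the known concentrations, [Cd²⁺] in the numerator gives [Cd²⁺] = 0.14 M.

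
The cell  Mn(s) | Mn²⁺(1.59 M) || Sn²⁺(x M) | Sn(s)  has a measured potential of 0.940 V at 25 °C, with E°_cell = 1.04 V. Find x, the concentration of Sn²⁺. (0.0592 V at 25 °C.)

6.7 × 10^-4 M

From the Nernst equation, log Q = n(E° − E)/0.0592 = 2(1.04 − 0.940)/0.0592 = 3.378, so Q = 2390.
With Q = [Mn²⁺]/[Sn²⁺] and the known concentrations, [Sn²⁺] in the denominator gives [Sn²⁺] = 6.7 × 10^-4 M.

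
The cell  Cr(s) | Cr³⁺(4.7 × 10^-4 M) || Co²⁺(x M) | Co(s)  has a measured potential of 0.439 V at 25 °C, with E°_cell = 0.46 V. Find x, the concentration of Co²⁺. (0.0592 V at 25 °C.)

0.0012 M

From the Nernst equation, log Q = n(E° − E)/0.0592 = 6(0.46 − 0.439)/0.0592 = 2.128, so Q = 134.
With Q = [Cr³⁺]^2/[Co²⁺]^3 and the known concentrations, [Co²⁺]^3 in the denominator gives [Co²⁺] = 0.0012 M.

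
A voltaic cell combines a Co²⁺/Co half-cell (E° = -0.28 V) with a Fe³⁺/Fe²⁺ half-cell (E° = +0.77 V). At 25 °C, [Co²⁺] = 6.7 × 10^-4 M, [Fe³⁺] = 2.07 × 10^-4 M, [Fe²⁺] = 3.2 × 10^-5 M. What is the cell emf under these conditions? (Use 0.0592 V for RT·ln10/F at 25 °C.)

The Fe³⁺/Fe²⁺ couple has the higher reduction potential and acts as the cathode, so E°_cell = +0.77 − (-0.28) = 1.05 V.
Balancing electrons gives n = 2; the reaction quotient is Q = [Co²⁺]·[Fe²⁺]^2/[Fe³⁺]^2 = 1.6 × 10^-5.
At 25 °C, E = E° − (0.0592/n) log Q = 1.05 − (0.0592/2)(-4.796) = 1.050 + 0.142 = 1.192 V.

1.19 V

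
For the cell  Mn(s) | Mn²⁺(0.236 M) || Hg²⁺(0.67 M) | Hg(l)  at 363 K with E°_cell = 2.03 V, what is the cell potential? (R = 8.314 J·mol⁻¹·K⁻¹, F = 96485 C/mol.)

Balancing electrons gives n = 2; the reaction quotient is Q = [Mn²⁺]/[Hg²⁺] = 0.352.
E = E° − (RT/nF) ln Q = 2.03 − (8.314×363)/(2×96485) × (-1.043) = 2.030 + 0.016 = 2.046 V.

2.05 V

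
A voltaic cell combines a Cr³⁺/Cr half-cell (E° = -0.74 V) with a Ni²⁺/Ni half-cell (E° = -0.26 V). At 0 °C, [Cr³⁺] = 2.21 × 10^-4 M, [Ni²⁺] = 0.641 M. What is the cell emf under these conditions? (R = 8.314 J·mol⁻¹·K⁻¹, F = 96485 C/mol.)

0.541 V

The Ni²⁺/Ni couple has the higher reduction potential and acts as the cathode, so E°_cell = -0.26 − (-0.74) = 0.48 V.
Balancing electrons gives n = 6; the reaction quotient is Q = [Cr³⁺]^2/[Ni²⁺]^3 = 1.85 × 10^-7.
E = E° − (RT/nF) ln Q = 0.48 − (8.314×273)/(6×96485) × (-15.501) = 0.480 + 0.061 = 0.541 V.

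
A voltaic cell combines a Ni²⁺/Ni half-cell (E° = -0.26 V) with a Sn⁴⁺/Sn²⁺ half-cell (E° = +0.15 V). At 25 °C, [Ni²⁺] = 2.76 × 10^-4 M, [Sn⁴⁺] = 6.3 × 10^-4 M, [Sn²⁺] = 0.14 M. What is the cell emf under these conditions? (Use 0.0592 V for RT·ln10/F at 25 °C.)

The Sn⁴⁺/Sn²⁺ couple has the higher reduction potential and acts as the cathode, so E°_cell = +0.15 − (-0.26) = 0.41 V.
Balancing electrons gives n = 2; the reaction quotient is Q = [Ni²⁺]·[Sn²⁺]/[Sn⁴⁺] = 0.0613.
At 25 °C, E = E° − (0.0592/n) log Q = 0.41 − (0.0592/2)(-1.212) = 0.410 + 0.036 = 0.446 V.

0.446 V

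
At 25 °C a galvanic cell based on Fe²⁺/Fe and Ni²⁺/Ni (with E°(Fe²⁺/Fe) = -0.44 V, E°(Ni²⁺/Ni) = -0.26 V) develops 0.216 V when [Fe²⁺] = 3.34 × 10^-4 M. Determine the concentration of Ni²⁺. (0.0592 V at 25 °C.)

From the Nernst equation, log Q = n(E° − E)/0.0592 = 2(0.18 − 0.216)/0.0592 = -1.216, so Q = 0.0608.
With Q = [Fe²⁺]/[Ni²⁺] and the known concentrations, [Ni²⁺] in the denominator gives [Ni²⁺] = 0.0055 M.

0.0055 M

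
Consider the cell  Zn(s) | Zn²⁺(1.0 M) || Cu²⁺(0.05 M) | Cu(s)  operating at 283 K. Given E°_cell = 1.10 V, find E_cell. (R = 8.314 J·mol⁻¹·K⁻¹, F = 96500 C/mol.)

1.06 V

Balancing electrons gives n = 2; the reaction quotient is Q = [Zn²⁺]/[Cu²⁺] = 20.0.
E = E° − (RT/nF) ln Q = 1.10 − (8.314×283)/(2×96500) × (2.996) = 1.100 − 0.037 = 1.063 V.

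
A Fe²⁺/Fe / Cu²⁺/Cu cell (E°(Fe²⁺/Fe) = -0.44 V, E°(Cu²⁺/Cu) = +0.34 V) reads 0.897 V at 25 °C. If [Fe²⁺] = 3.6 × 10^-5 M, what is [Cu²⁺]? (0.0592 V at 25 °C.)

From the Nernst equation, log Q = n(E° − E)/0.0592 = 2(0.78 − 0.897)/0.0592 = -3.953, so Q = 1.12 × 10^-4.
With Q = [Fe²⁺]/[Cu²⁺] and the known concentrations, [Cu²⁺] in the denominator gives [Cu²⁺] = 0.32 M.

0.32 M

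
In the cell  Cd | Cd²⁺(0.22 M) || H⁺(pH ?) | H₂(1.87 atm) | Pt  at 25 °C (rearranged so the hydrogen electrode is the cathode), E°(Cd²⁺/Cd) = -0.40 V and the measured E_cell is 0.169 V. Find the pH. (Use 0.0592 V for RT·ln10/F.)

E°_cell = 0.40 V and n = 2.
log Q = n(E° − E)/0.0592 = 2×(0.40 − 0.169)/0.0592 = 7.804.
With Q = [Cd²⁺]·P(H₂) / [H⁺]^2, solving for [H⁺] gives log[H⁺] = -4.095, so pH = 4.09.

pH = 4.09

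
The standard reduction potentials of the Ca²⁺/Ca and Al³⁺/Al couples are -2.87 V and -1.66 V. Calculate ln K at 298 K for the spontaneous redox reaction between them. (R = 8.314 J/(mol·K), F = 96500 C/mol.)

ln K = 282.8

E°_cell = -1.66 − (-2.87) = 1.21 V, with n = 6 electrons transferred.
At equilibrium E = 0, so the Nernst equation gives ln K = nFE°/RT = (6)(96500)(1.21)/((8.314)(298)) = 282.77.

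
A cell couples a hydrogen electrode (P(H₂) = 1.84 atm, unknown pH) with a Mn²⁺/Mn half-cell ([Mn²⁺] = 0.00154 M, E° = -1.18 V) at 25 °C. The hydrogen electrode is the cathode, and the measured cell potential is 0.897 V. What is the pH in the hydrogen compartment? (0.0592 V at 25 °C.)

pH = 6.05

E°_cell = 1.18 V and n = 2.
log Q = n(E° − E)/0.0592 = 2×(1.18 − 0.897)/0.0592 = 9.561.
With Q = [Mn²⁺]·P(H₂) / [H⁺]^2, solving for [H⁺] gives log[H⁺] = -6.054, so pH = 6.05.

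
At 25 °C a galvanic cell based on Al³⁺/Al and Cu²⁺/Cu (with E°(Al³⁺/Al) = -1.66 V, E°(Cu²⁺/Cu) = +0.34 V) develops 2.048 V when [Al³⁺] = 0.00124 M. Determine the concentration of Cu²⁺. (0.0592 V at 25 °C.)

0.48 M

From the Nernst equation, log Q = n(E° − E)/0.0592 = 6(2.00 − 2.048)/0.0592 = -4.865, so Q = 1.37 × 10^-5.
With Q = [Al³⁺]^2/[Cu²⁺]^3 and the known concentrations, [Cu²⁺]^3 in the denominator gives [Cu²⁺] = 0.48 M.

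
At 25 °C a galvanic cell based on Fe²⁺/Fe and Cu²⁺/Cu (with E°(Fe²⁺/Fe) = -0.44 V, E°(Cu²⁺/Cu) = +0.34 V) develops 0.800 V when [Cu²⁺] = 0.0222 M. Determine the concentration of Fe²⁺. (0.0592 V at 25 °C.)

0.0047 M

From the Nernst equation, log Q = n(E° − E)/0.0592 = 2(0.78 − 0.800)/0.0592 = -0.676, so Q = 0.211.
With Q = [Fe²⁺]/[Cu²⁺] and the known concentrations, [Fe²⁺] in the numerator gives [Fe²⁺] = 0.0047 M.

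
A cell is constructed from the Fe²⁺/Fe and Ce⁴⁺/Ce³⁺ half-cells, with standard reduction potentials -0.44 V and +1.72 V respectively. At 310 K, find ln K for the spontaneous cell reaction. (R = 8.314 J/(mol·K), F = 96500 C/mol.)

ln K = 161.7

E°_cell = +1.72 − (-0.44) = 2.16 V, with n = 2 electrons transferred.
At equilibrium E = 0, so the Nernst equation gives ln K = nFE°/RT = (2)(96500)(2.16)/((8.314)(310)) = 161.75.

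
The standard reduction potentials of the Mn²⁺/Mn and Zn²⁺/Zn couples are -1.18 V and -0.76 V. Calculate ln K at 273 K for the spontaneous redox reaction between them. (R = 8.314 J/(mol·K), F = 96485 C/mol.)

ln K = 35.7

E°_cell = -0.76 − (-1.18) = 0.42 V, with n = 2 electrons transferred.
At equilibrium E = 0, so the Nernst equation gives ln K = nFE°/RT = (2)(96485)(0.42)/((8.314)(273)) = 35.71.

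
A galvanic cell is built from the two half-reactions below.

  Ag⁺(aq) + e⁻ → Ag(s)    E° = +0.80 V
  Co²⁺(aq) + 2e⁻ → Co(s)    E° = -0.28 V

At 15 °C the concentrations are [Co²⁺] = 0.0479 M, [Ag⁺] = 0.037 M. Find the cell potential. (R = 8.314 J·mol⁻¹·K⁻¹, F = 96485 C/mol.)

1.04 V

The Ag⁺/Ag couple has the higher reduction potential and acts as the cathode, so E°_cell = +0.80 − (-0.28) = 1.08 V.
Balancing electrons gives n = 2; the reaction quotient is Q = [Co²⁺]/[Ag⁺]^2 = 35.0.
E = E° − (RT/nF) ln Q = 1.08 − (8.314×288)/(2×96485) × (3.555) = 1.080 − 0.044 = 1.036 V.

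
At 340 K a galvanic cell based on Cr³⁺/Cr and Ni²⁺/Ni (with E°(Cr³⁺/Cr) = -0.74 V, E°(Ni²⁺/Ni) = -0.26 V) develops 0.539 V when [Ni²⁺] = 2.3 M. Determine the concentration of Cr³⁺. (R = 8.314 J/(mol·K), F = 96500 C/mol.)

0.0083 M

From the Nernst equation, ln Q = nF(E° − E)/RT = 6×96500×(0.48 − 0.539)/(8.314×340) = -12.085, so Q = 5.64 × 10^-6.
With Q = [Cr³⁺]^2/[Ni²⁺]^3 and the known concentrations, [Cr³⁺]^2 in the numerator gives [Cr³⁺] = 0.0083 M.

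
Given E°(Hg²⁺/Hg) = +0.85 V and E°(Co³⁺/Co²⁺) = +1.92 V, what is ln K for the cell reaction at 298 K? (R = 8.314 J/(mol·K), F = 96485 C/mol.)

E°_cell = +1.92 − (+0.85) = 1.07 V, with n = 2 electrons transferred.
At equilibrium E = 0, so the Nernst equation gives ln K = nFE°/RT = (2)(96485)(1.07)/((8.314)(298)) = 83.34.

ln K = 83.3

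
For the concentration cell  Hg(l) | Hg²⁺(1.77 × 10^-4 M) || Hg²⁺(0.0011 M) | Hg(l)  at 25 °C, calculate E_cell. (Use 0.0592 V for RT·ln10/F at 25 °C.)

Both half-cells are Hg²⁺/Hg, so E°_cell = 0. The concentrated side is the cathode; the cell reaction moves Hg²⁺ from high to low concentration with n = 2.
Q = [Hg²⁺]_dilute/[Hg²⁺]_conc = 1.77 × 10^-4/0.0011 = 0.161.
E = 0 − (0.0592/2) log Q = −(0.0592/2)(-0.793) = 0.0235 V.

0.023 V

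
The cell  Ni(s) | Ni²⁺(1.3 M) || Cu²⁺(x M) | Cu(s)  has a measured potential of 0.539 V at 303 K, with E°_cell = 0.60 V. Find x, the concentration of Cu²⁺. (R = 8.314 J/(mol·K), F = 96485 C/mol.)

0.012 M

From the Nernst equation, ln Q = nF(E° − E)/RT = 2×96485×(0.60 − 0.539)/(8.314×303) = 4.673, so Q = 107.
With Q = [Ni²⁺]/[Cu²⁺] and the known concentrations, [Cu²⁺] in the denominator gives [Cu²⁺] = 0.012 M.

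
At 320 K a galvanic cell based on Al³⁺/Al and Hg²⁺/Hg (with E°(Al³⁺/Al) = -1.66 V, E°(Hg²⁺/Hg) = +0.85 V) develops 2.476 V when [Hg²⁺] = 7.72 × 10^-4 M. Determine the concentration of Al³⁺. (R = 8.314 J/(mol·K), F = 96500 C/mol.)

8.7 × 10^-4 M

From the Nernst equation, ln Q = nF(E° − E)/RT = 6×96500×(2.51 − 2.476)/(8.314×320) = 7.399, so Q = 1640.
With Q = [Al³⁺]^2/[Hg²⁺]^3 and the known concentrations, [Al³⁺]^2 in the numerator gives [Al³⁺] = 8.7 × 10^-4 M.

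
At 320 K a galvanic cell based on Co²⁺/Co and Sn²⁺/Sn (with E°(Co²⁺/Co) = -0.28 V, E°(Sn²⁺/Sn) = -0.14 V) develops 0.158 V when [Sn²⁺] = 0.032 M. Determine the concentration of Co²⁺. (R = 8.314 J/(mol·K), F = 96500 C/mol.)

From the Nernst equation, ln Q = nF(E° − E)/RT = 2×96500×(0.14 − 0.158)/(8.314×320) = -1.306, so Q = 0.271.
With Q = [Co²⁺]/[Sn²⁺] and the known concentrations, [Co²⁺] in the numerator gives [Co²⁺] = 0.0087 M.

0.0087 M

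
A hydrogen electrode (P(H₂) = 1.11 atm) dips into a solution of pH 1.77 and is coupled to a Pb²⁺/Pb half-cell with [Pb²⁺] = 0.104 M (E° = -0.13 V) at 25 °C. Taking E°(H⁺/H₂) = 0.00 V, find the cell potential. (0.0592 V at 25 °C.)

The hydrogen couple is the cathode, so E°_cell = 0.13 V; n = 2.
[H⁺] = 10^(−1.77) = 0.017 M, and Q = [Pb²⁺]·P(H₂) / [H⁺]^2 = 400.
E = E° − (0.0592/2) log Q = 0.13 − (0.0592/2)(2.602) = 0.053 V.

0.053 V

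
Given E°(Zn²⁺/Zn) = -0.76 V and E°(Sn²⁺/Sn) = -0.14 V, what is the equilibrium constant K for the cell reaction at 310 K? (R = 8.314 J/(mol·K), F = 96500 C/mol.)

1.5 × 10^20

E°_cell = -0.14 − (-0.76) = 0.62 V, with n = 2 electrons transferred.
At equilibrium E = 0, so the Nernst equation gives ln K = nFE°/RT = (2)(96500)(0.62)/((8.314)(310)) = 46.43.
K = e^46.43 = 1.5 × 10^20.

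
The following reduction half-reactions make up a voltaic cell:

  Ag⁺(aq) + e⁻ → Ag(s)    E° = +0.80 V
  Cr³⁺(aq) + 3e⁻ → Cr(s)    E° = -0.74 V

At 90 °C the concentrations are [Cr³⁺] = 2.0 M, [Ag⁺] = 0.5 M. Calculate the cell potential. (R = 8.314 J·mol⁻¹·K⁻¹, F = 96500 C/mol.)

The Ag⁺/Ag couple has the higher reduction potential and acts as the cathode, so E°_cell = +0.80 − (-0.74) = 1.54 V.
Balancing electrons gives n = 3; the reaction quotient is Q = [Cr³⁺]/[Ag⁺]^3 = 16.0.
E = E° − (RT/nF) ln Q = 1.54 − (8.314×363)/(3×96500) × (2.773) = 1.540 − 0.029 = 1.511 V.

1.51 V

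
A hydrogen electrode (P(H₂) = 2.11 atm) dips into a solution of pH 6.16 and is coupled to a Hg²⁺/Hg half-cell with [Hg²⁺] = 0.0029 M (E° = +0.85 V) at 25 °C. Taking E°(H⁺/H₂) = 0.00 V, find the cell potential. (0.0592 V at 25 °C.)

The Hg²⁺/Hg couple is the cathode, so E°_cell = 0.85 V; n = 2.
[H⁺] = 10^(−6.16) = 6.9 × 10^-7 M, and Q = [H⁺]^2 / ([Hg²⁺]·P(H₂)) = 7.82 × 10^-11.
E = E° − (0.0592/2) log Q = 0.85 − (0.0592/2)(-10.107) = 1.149 V.

1.15 V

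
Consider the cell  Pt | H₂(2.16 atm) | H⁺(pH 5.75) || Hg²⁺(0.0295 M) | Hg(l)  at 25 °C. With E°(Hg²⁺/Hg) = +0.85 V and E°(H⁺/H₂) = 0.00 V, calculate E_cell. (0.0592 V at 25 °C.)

The Hg²⁺/Hg couple is the cathode, so E°_cell = 0.85 V; n = 2.
[H⁺] = 10^(−5.75) = 1.8 × 10^-6 M, and Q = [H⁺]^2 / ([Hg²⁺]·P(H₂)) = 4.96 × 10^-11.
E = E° − (0.0592/2) log Q = 0.85 − (0.0592/2)(-10.304) = 1.155 V.

1.15 V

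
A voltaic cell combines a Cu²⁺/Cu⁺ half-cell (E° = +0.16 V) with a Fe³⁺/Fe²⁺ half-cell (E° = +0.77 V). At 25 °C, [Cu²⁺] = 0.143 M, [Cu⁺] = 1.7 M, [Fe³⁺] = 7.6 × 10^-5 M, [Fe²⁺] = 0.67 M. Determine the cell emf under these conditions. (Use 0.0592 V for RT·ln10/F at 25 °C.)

0.440 V

The Fe³⁺/Fe²⁺ couple has the higher reduction potential and acts as the cathode, so E°_cell = +0.77 − (+0.16) = 0.61 V.
Balancing electrons gives n = 1; the reaction quotient is Q = [Cu²⁺]·[Fe²⁺]/([Cu⁺]·[Fe³⁺]) = 742.
At 25 °C, E = E° − (0.0592/n) log Q = 0.61 − (0.0592/1)(2.870) = 0.610 − 0.170 = 0.440 V.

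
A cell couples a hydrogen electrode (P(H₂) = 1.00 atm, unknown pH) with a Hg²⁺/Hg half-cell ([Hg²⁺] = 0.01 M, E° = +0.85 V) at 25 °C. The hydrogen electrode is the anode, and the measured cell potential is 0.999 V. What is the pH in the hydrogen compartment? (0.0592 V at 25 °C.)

pH = 3.52

E°_cell = 0.85 V and n = 2.
log Q = n(E° − E)/0.0592 = 2×(0.85 − 0.999)/0.0592 = -5.034.
With Q = [H⁺]^2 / ([Hg²⁺]·P(H₂)), solving for [H⁺] gives log[H⁺] = -3.517, so pH = 3.52.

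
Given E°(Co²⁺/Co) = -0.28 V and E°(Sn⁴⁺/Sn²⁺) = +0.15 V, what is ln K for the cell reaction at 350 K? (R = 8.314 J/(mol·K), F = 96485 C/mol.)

ln K = 28.5

E°_cell = +0.15 − (-0.28) = 0.43 V, with n = 2 electrons transferred.
At equilibrium E = 0, so the Nernst equation gives ln K = nFE°/RT = (2)(96485)(0.43)/((8.314)(350)) = 28.52.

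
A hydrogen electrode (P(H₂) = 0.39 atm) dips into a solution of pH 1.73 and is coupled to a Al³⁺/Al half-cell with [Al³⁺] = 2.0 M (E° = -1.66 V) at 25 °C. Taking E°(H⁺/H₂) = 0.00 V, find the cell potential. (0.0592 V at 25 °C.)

The hydrogen couple is the cathode, so E°_cell = 1.66 V; n = 6.
[H⁺] = 10^(−1.73) = 0.019 M, and Q = [Al³⁺]^2·P(H₂)^3 / [H⁺]^6 = 5.69 × 10^9.
E = E° − (0.0592/6) log Q = 1.66 − (0.0592/6)(9.755) = 1.564 V.

1.56 V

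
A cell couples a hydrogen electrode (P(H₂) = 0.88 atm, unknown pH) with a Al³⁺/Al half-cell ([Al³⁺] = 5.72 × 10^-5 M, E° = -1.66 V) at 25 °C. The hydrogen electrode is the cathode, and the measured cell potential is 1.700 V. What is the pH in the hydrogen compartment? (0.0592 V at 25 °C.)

pH = 0.77

E°_cell = 1.66 V and n = 6.
log Q = n(E° − E)/0.0592 = 6×(1.66 − 1.700)/0.0592 = -4.054.
With Q = [Al³⁺]^2·P(H₂)^3 / [H⁺]^6, solving for [H⁺] gives log[H⁺] = -0.766, so pH = 0.77.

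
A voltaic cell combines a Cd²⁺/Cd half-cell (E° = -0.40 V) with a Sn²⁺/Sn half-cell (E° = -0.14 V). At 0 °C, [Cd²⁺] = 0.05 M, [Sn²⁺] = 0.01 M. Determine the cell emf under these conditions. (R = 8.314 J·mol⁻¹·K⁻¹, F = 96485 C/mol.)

The Sn²⁺/Sn couple has the higher reduction potential and acts as the cathode, so E°_cell = -0.14 − (-0.40) = 0.26 V.
Balancing electrons gives n = 2; the reaction quotient is Q = [Cd²⁺]/[Sn²⁺] = 5.00.
E = E° − (RT/nF) ln Q = 0.26 − (8.314×273)/(2×96485) × (1.609) = 0.260 − 0.019 = 0.241 V.

0.241 V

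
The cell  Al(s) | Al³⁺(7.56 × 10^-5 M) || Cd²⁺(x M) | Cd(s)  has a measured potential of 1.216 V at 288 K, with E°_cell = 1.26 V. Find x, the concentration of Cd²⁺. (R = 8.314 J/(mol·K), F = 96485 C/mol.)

5.2 × 10^-5 M

From the Nernst equation, ln Q = nF(E° − E)/RT = 6×96485×(1.26 − 1.216)/(8.314×288) = 10.638, so Q = 4.17 × 10^4.
With Q = [Al³⁺]^2/[Cd²⁺]^3 and the known concentrations, [Cd²⁺]^3 in the denominator gives [Cd²⁺] = 5.2 × 10^-5 M.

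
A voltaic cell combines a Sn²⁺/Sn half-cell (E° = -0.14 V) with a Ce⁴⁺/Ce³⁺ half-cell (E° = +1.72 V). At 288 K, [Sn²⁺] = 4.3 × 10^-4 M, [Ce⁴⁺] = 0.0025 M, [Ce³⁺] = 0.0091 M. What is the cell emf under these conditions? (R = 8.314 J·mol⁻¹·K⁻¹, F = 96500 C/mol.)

The Ce⁴⁺/Ce³⁺ couple has the higher reduction potential and acts as the cathode, so E°_cell = +1.72 − (-0.14) = 1.86 V.
Balancing electrons gives n = 2; the reaction quotient is Q = [Sn²⁺]·[Ce³⁺]^2/[Ce⁴⁺]^2 = 0.00570.
E = E° − (RT/nF) ln Q = 1.86 − (8.314×288)/(2×96500) × (-5.168) = 1.860 + 0.064 = 1.924 V.

1.92 V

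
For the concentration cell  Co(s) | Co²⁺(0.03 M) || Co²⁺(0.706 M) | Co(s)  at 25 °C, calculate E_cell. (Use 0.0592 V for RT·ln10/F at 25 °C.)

Both half-cells are Co²⁺/Co, so E°_cell = 0. The concentrated side is the cathode; the cell reaction moves Co²⁺ from high to low concentration with n = 2.
Q = [Co²⁺]_dilute/[Co²⁺]_conc = 0.03/0.706 = 0.0425.
E = 0 − (0.0592/2) log Q = −(0.0592/2)(-1.372) = 0.0406 V.

0.041 V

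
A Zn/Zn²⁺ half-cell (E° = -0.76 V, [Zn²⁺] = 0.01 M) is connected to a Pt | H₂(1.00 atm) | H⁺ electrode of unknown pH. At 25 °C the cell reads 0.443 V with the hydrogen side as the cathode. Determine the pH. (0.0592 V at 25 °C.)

pH = 6.35

E°_cell = 0.76 V and n = 2.
log Q = n(E° − E)/0.0592 = 2×(0.76 − 0.443)/0.0592 = 10.709.
With Q = [Zn²⁺]·P(H₂) / [H⁺]^2, solving for [H⁺] gives log[H⁺] = -6.355, so pH = 6.35.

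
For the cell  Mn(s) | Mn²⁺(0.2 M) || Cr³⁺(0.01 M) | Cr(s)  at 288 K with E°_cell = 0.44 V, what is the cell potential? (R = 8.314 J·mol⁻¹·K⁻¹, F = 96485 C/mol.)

Balancing electrons gives n = 6; the reaction quotient is Q = [Mn²⁺]^3/[Cr³⁺]^2 = 80.0.
E = E° − (RT/nF) ln Q = 0.44 − (8.314×288)/(6×96485) × (4.382) = 0.440 − 0.018 = 0.422 V.

0.422 V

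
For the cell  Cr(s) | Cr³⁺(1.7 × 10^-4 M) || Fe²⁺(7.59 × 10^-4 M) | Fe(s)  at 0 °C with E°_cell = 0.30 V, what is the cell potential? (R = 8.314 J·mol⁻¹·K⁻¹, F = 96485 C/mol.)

Balancing electrons gives n = 6; the reaction quotient is Q = [Cr³⁺]^2/[Fe²⁺]^3 = 66.1.
E = E° − (RT/nF) ln Q = 0.30 − (8.314×273)/(6×96485) × (4.191) = 0.300 − 0.016 = 0.284 V.

0.284 V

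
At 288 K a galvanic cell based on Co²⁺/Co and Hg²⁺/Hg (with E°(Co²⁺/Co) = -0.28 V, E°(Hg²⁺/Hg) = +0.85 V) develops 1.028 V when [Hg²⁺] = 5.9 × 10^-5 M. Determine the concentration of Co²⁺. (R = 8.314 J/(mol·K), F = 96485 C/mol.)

0.22 M

From the Nernst equation, ln Q = nF(E° − E)/RT = 2×96485×(1.13 − 1.028)/(8.314×288) = 8.220, so Q = 3720.
With Q = [Co²⁺]/[Hg²⁺] and the known concentrations, [Co²⁺] in the numerator gives [Co²⁺] = 0.22 M.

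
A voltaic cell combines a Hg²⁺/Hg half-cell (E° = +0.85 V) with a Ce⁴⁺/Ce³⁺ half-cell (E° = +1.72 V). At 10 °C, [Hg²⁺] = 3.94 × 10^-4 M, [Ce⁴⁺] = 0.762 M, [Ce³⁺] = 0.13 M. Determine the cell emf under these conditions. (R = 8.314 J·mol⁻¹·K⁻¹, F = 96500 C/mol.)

The Ce⁴⁺/Ce³⁺ couple has the higher reduction potential and acts as the cathode, so E°_cell = +1.72 − (+0.85) = 0.87 V.
Balancing electrons gives n = 2; the reaction quotient is Q = [Hg²⁺]·[Ce³⁺]^2/[Ce⁴⁺]^2 = 1.15 × 10^-5.
E = E° − (RT/nF) ln Q = 0.87 − (8.314×283)/(2×96500) × (-11.376) = 0.870 + 0.139 = 1.009 V.

1.01 V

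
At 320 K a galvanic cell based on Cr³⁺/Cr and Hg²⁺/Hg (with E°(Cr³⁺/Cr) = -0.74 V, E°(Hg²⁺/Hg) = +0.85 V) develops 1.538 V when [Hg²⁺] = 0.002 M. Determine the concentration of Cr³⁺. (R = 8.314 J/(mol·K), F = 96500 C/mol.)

0.026 M

From the Nernst equation, ln Q = nF(E° − E)/RT = 6×96500×(1.59 − 1.538)/(8.314×320) = 11.317, so Q = 8.22 × 10^4.
With Q = [Cr³⁺]^2/[Hg²⁺]^3 and the known concentrations, [Cr³⁺]^2 in the numerator gives [Cr³⁺] = 0.026 M.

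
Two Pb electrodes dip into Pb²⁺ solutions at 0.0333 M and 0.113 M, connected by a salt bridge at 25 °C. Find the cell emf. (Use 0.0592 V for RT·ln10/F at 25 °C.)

Both half-cells are Pb²⁺/Pb, so E°_cell = 0. The concentrated side is the cathode; the cell reaction moves Pb²⁺ from high to low concentration with n = 2.
Q = [Pb²⁺]_dilute/[Pb²⁺]_conc = 0.0333/0.113 = 0.295.
E = 0 − (0.0592/2) log Q = −(0.0592/2)(-0.531) = 0.0157 V.

0.016 V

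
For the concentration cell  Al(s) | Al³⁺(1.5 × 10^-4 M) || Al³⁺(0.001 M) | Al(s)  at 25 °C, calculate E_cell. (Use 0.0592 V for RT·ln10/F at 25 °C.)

0.016 V

Both half-cells are Al³⁺/Al, so E°_cell = 0. The concentrated side is the cathode; the cell reaction moves Al³⁺ from high to low concentration with n = 3.
Q = [Al³⁺]_dilute/[Al³⁺]_conc = 1.5 × 10^-4/0.001 = 0.150.
E = 0 − (0.0592/3) log Q = −(0.0592/3)(-0.824) = 0.0163 V.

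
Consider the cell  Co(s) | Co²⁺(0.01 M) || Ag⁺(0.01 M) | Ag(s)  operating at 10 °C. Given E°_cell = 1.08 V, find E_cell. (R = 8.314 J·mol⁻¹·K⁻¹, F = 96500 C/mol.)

1.02 V

Balancing electrons gives n = 2; the reaction quotient is Q = [Co²⁺]/[Ag⁺]^2 = 100.
E = E° − (RT/nF) ln Q = 1.08 − (8.314×283)/(2×96500) × (4.605) = 1.080 − 0.056 = 1.024 V.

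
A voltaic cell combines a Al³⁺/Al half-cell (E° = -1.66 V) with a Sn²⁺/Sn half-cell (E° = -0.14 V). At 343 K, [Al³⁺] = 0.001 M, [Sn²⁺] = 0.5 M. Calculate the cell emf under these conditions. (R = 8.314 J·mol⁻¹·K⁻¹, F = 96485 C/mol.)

The Sn²⁺/Sn couple has the higher reduction potential and acts as the cathode, so E°_cell = -0.14 − (-1.66) = 1.52 V.
Balancing electrons gives n = 6; the reaction quotient is Q = [Al³⁺]^2/[Sn²⁺]^3 = 8 × 10^-6.
E = E° − (RT/nF) ln Q = 1.52 − (8.314×343)/(6×96485) × (-11.736) = 1.520 + 0.058 = 1.578 V.

1.58 V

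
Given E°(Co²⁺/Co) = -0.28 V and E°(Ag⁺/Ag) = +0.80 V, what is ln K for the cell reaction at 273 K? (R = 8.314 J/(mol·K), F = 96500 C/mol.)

ln K = 91.8

E°_cell = +0.80 − (-0.28) = 1.08 V, with n = 2 electrons transferred.
At equilibrium E = 0, so the Nernst equation gives ln K = nFE°/RT = (2)(96500)(1.08)/((8.314)(273)) = 91.84.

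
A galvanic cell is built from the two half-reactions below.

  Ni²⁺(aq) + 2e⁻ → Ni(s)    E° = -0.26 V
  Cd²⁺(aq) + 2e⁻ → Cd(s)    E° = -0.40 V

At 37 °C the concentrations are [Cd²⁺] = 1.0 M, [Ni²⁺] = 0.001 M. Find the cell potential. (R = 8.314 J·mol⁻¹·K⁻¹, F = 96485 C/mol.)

0.048 V

The Ni²⁺/Ni couple has the higher reduction potential and acts as the cathode, so E°_cell = -0.26 − (-0.40) = 0.14 V.
Balancing electrons gives n = 2; the reaction quotient is Q = [Cd²⁺]/[Ni²⁺] = 1000.
E = E° − (RT/nF) ln Q = 0.14 − (8.314×310)/(2×96485) × (6.908) = 0.140 − 0.092 = 0.048 V.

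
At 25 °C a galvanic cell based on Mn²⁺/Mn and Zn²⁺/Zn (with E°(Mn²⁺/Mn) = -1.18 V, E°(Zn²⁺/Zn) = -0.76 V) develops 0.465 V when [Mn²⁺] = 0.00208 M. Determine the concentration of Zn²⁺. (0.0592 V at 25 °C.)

From the Nernst equation, log Q = n(E° − E)/0.0592 = 2(0.42 − 0.465)/0.0592 = -1.520, so Q = 0.0302.
With Q = [Mn²⁺]/[Zn²⁺] and the known concentrations, [Zn²⁺] in the denominator gives [Zn²⁺] = 0.069 M.

0.069 M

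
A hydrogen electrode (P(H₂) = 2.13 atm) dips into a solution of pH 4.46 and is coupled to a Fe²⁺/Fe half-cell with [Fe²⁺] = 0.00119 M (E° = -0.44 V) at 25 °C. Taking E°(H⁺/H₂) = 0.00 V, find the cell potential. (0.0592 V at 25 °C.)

0.25 V

The hydrogen couple is the cathode, so E°_cell = 0.44 V; n = 2.
[H⁺] = 10^(−4.46) = 3.5 × 10^-5 M, and Q = [Fe²⁺]·P(H₂) / [H⁺]^2 = 2.11 × 10^6.
E = E° − (0.0592/2) log Q = 0.44 − (0.0592/2)(6.324) = 0.253 V.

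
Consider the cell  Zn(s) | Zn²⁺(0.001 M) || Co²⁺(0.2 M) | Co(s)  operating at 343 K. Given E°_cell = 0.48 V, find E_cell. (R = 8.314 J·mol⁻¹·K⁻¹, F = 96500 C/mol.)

Balancing electrons gives n = 2; the reaction quotient is Q = [Zn²⁺]/[Co²⁺] = 0.00500.
E = E° − (RT/nF) ln Q = 0.48 − (8.314×343)/(2×96500) × (-5.298) = 0.480 + 0.078 = 0.558 V.

0.558 V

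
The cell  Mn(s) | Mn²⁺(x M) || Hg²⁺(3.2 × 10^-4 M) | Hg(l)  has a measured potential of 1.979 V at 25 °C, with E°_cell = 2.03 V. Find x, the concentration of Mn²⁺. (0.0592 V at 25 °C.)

From the Nernst equation, log Q = n(E° − E)/0.0592 = 2(2.03 − 1.979)/0.0592 = 1.723, so Q = 52.8.
With Q = [Mn²⁺]/[Hg²⁺] and the known concentrations, [Mn²⁺] in the numerator gives [Mn²⁺] = 0.017 M.

0.017 M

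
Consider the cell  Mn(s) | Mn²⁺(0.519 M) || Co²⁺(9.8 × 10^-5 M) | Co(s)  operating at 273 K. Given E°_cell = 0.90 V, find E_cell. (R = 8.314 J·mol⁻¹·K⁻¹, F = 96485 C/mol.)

0.799 V

Balancing electrons gives n = 2; the reaction quotient is Q = [Mn²⁺]/[Co²⁺] = 5300.
E = E° − (RT/nF) ln Q = 0.90 − (8.314×273)/(2×96485) × (8.575) = 0.900 − 0.101 = 0.799 V.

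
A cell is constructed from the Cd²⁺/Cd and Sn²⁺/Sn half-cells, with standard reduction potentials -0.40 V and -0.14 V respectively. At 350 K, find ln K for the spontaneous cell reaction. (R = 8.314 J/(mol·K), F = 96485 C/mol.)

E°_cell = -0.14 − (-0.40) = 0.26 V, with n = 2 electrons transferred.
At equilibrium E = 0, so the Nernst equation gives ln K = nFE°/RT = (2)(96485)(0.26)/((8.314)(350)) = 17.24.

ln K = 17.2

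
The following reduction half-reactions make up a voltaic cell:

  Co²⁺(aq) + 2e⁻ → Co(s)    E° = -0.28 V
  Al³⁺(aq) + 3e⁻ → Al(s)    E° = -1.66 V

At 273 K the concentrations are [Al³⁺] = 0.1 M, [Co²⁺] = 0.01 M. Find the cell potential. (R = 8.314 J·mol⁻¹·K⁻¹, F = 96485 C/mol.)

1.34 V

The Co²⁺/Co couple has the higher reduction potential and acts as the cathode, so E°_cell = -0.28 − (-1.66) = 1.38 V.
Balancing electrons gives n = 6; the reaction quotient is Q = [Al³⁺]^2/[Co²⁺]^3 = 1 × 10^4.
E = E° − (RT/nF) ln Q = 1.38 − (8.314×273)/(6×96485) × (9.210) = 1.380 − 0.036 = 1.344 V.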